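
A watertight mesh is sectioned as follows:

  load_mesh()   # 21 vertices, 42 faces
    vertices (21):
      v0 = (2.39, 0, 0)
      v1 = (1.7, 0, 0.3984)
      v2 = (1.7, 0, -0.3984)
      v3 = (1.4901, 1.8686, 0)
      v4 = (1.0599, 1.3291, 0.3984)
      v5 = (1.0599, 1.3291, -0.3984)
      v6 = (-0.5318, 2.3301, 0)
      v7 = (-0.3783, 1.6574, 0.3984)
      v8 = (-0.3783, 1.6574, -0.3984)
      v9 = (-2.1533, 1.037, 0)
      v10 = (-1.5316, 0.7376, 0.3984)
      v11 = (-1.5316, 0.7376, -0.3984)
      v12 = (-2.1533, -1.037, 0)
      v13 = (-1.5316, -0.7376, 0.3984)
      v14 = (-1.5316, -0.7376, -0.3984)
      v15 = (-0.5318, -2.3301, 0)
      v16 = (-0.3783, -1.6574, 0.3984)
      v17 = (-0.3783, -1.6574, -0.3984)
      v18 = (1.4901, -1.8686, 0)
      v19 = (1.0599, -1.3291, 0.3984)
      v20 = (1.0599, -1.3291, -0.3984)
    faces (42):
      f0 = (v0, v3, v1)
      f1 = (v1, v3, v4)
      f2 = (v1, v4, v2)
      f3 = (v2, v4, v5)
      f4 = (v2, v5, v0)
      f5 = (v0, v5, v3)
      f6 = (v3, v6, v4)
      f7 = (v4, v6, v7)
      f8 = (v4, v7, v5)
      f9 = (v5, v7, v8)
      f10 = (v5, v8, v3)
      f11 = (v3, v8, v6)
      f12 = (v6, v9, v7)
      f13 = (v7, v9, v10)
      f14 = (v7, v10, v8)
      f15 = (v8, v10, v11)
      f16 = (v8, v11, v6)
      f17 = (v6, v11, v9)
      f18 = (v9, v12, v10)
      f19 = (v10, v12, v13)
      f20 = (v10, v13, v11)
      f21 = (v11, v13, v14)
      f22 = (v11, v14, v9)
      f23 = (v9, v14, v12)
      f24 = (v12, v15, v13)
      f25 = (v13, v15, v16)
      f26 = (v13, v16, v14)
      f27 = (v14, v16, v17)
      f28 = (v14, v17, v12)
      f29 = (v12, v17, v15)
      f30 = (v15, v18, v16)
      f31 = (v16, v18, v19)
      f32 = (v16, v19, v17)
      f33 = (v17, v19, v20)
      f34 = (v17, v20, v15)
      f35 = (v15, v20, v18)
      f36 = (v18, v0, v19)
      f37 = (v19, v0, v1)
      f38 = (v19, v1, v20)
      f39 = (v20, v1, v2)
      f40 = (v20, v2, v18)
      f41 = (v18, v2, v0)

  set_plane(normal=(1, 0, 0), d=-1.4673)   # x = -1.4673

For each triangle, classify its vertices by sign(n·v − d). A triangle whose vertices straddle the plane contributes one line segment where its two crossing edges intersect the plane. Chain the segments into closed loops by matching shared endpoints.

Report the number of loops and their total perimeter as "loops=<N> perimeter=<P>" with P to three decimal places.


loops=2 perimeter=5.151

Straddling triangles (12 of 42):
  (v6,v9,v7) [+-+] → (-1.4673, 1.58407, 0)–(-1.4673, 1.27677, 0.153973)  len=0.3437
  (v7,v9,v10) [+--] → (-1.4673, 1.27677, 0.153973)–(-1.4673, 0.788882, 0.3984)  len=0.5457
  (v7,v10,v8) [+-+] → (-1.4673, 0.788882, 0.3984)–(-1.4673, 0.788882, 0.353976)  len=0.0444
  (v8,v10,v11) [+--] → (-1.4673, 0.788882, 0.353976)–(-1.4673, 0.788882, -0.3984)  len=0.7524
  (v8,v11,v6) [+-+] → (-1.4673, 0.788882, -0.3984)–(-1.4673, 0.840018, -0.372778)  len=0.0572
  (v6,v11,v9) [+--] → (-1.4673, 0.840018, -0.372778)–(-1.4673, 1.58407, 0)  len=0.8322
  (v12,v15,v13) [-+-] → (-1.4673, -1.58407, 0)–(-1.4673, -0.840018, 0.372778)  len=0.8322
  (v13,v15,v16) [-++] → (-1.4673, -0.840018, 0.372778)–(-1.4673, -0.788882, 0.3984)  len=0.0572
  (v13,v16,v14) [-+-] → (-1.4673, -0.788882, 0.3984)–(-1.4673, -0.788882, -0.353976)  len=0.7524
  (v14,v16,v17) [-++] → (-1.4673, -0.788882, -0.353976)–(-1.4673, -0.788882, -0.3984)  len=0.0444
  (v14,v17,v12) [-+-] → (-1.4673, -0.788882, -0.3984)–(-1.4673, -1.27677, -0.153973)  len=0.5457
  (v12,v17,v15) [-++] → (-1.4673, -1.27677, -0.153973)–(-1.4673, -1.58407, 0)  len=0.3437

Chained into 2 loop(s):
  loop 1: 6 segments, perimeter = 2.5756
  loop 2: 6 segments, perimeter = 2.5756
Total perimeter = 5.151


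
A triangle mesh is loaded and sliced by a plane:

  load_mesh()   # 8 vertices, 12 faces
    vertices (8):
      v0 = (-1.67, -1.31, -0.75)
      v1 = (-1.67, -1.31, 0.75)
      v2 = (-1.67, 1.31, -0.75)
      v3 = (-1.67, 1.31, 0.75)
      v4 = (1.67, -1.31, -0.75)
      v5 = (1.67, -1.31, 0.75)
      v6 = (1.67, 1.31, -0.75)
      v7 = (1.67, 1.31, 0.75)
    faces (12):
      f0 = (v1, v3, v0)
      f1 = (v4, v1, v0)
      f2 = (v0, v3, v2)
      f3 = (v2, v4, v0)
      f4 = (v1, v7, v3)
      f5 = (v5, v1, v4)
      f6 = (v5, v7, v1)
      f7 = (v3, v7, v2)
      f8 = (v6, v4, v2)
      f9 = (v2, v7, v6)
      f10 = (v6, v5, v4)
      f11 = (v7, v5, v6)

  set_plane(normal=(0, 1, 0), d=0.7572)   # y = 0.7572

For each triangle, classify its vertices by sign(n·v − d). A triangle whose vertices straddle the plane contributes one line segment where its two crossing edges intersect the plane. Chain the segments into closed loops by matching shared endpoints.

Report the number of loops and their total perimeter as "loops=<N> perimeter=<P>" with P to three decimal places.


Straddling triangles (8 of 12):
  (v1,v3,v0) [-+-] → (-1.67, 0.7572, 0.75)–(-1.67, 0.7572, 0.433511)  len=0.3165
  (v0,v3,v2) [-++] → (-1.67, 0.7572, 0.433511)–(-1.67, 0.7572, -0.75)  len=1.1835
  (v2,v4,v0) [+--] → (-0.965285, 0.7572, -0.75)–(-1.67, 0.7572, -0.75)  len=0.7047
  (v1,v7,v3) [-++] → (0.965285, 0.7572, 0.75)–(-1.67, 0.7572, 0.75)  len=2.6353
  (v5,v7,v1) [-+-] → (1.67, 0.7572, 0.75)–(0.965285, 0.7572, 0.75)  len=0.7047
  (v6,v4,v2) [+-+] → (1.67, 0.7572, -0.75)–(-0.965285, 0.7572, -0.75)  len=2.6353
  (v6,v5,v4) [+--] → (1.67, 0.7572, -0.433511)–(1.67, 0.7572, -0.75)  len=0.3165
  (v7,v5,v6) [+-+] → (1.67, 0.7572, 0.75)–(1.67, 0.7572, -0.433511)  len=1.1835

Chained into 1 loop(s):
  loop 1: 8 segments, perimeter = 9.6800
Total perimeter = 9.680

loops=1 perimeter=9.680


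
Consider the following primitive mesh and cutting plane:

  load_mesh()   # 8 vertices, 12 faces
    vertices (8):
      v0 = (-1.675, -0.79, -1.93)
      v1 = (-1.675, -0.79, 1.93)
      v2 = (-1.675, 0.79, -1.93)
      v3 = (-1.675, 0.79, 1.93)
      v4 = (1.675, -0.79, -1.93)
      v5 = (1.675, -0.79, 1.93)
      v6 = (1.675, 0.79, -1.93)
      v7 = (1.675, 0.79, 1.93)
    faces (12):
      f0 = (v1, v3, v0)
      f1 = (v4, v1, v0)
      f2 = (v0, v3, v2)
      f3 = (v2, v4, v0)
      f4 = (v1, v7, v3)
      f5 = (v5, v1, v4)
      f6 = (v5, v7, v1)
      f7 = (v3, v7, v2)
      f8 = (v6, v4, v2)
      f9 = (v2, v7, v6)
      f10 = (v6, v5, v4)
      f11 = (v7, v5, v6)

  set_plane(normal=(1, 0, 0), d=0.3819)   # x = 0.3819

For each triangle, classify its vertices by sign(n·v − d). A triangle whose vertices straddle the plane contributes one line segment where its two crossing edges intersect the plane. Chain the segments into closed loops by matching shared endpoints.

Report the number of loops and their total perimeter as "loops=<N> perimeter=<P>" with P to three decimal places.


loops=1 perimeter=10.880

Straddling triangles (8 of 12):
  (v4,v1,v0) [+--] → (0.3819, -0.79, -0.44004)–(0.3819, -0.79, -1.93)  len=1.4900
  (v2,v4,v0) [-+-] → (0.3819, -0.18012, -1.93)–(0.3819, -0.79, -1.93)  len=0.6099
  (v1,v7,v3) [-+-] → (0.3819, 0.18012, 1.93)–(0.3819, 0.79, 1.93)  len=0.6099
  (v5,v1,v4) [+-+] → (0.3819, -0.79, 1.93)–(0.3819, -0.79, -0.44004)  len=2.3700
  (v5,v7,v1) [++-] → (0.3819, 0.18012, 1.93)–(0.3819, -0.79, 1.93)  len=0.9701
  (v3,v7,v2) [-+-] → (0.3819, 0.79, 1.93)–(0.3819, 0.79, 0.44004)  len=1.4900
  (v6,v4,v2) [++-] → (0.3819, -0.18012, -1.93)–(0.3819, 0.79, -1.93)  len=0.9701
  (v2,v7,v6) [-++] → (0.3819, 0.79, 0.44004)–(0.3819, 0.79, -1.93)  len=2.3700

Chained into 1 loop(s):
  loop 1: 8 segments, perimeter = 10.8800
Total perimeter = 10.880


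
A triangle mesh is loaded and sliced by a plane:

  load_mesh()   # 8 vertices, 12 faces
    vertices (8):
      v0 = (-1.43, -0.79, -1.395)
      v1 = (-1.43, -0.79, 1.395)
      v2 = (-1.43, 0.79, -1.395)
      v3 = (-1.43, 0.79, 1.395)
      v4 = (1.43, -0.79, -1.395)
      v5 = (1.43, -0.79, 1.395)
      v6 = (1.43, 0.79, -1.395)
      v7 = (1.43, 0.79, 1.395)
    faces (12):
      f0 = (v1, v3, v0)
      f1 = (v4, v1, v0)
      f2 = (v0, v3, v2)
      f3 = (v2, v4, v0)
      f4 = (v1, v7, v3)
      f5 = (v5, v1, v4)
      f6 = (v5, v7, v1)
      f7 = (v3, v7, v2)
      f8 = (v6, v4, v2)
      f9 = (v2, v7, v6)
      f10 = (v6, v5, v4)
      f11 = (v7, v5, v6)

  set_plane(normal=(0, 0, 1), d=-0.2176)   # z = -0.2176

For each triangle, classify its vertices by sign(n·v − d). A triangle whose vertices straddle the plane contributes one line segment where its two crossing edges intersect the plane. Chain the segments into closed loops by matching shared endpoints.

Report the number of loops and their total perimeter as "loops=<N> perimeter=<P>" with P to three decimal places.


Straddling triangles (8 of 12):
  (v1,v3,v0) [++-] → (-1.43, -0.123229, -0.2176)–(-1.43, -0.79, -0.2176)  len=0.6668
  (v4,v1,v0) [-+-] → (0.223059, -0.79, -0.2176)–(-1.43, -0.79, -0.2176)  len=1.6531
  (v0,v3,v2) [-+-] → (-1.43, -0.123229, -0.2176)–(-1.43, 0.79, -0.2176)  len=0.9132
  (v5,v1,v4) [++-] → (0.223059, -0.79, -0.2176)–(1.43, -0.79, -0.2176)  len=1.2069
  (v3,v7,v2) [++-] → (-0.223059, 0.79, -0.2176)–(-1.43, 0.79, -0.2176)  len=1.2069
  (v2,v7,v6) [-+-] → (-0.223059, 0.79, -0.2176)–(1.43, 0.79, -0.2176)  len=1.6531
  (v6,v5,v4) [-+-] → (1.43, 0.123229, -0.2176)–(1.43, -0.79, -0.2176)  len=0.9132
  (v7,v5,v6) [++-] → (1.43, 0.123229, -0.2176)–(1.43, 0.79, -0.2176)  len=0.6668

Chained into 1 loop(s):
  loop 1: 8 segments, perimeter = 8.8800
Total perimeter = 8.880

loops=1 perimeter=8.880


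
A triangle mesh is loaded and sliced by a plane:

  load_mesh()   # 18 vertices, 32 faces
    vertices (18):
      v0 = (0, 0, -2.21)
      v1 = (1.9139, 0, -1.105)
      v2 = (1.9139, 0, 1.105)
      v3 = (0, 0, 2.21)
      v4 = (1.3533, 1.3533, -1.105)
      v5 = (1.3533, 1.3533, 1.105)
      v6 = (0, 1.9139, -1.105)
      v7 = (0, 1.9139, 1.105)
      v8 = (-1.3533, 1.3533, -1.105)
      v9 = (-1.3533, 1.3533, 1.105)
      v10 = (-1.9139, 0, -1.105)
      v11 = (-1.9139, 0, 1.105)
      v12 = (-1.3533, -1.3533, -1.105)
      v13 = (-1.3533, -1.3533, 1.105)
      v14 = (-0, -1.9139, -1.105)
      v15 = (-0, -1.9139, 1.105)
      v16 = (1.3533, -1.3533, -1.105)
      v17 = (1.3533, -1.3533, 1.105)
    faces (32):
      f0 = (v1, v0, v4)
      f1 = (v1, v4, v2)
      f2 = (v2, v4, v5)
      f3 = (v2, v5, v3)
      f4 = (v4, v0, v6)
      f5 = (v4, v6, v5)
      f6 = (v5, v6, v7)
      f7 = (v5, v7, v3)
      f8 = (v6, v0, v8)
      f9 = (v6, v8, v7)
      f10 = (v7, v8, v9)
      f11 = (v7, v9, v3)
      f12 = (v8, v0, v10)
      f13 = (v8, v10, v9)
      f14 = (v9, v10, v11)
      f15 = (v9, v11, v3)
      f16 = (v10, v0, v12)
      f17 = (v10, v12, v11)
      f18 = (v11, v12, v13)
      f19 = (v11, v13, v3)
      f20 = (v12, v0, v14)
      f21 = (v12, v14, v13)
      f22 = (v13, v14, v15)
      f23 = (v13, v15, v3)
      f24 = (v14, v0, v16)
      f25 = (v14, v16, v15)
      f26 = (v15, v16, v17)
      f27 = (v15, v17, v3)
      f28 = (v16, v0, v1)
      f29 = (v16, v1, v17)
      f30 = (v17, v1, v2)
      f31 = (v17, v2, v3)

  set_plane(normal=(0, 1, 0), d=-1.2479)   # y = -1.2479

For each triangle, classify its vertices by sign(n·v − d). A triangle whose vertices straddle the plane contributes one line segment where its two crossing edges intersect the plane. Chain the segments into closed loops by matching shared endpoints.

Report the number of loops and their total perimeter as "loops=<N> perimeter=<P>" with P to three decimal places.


Straddling triangles (12 of 32):
  (v10,v0,v12) [++-] → (-1.2479, -1.2479, -1.19106)–(-1.39696, -1.2479, -1.105)  len=0.1721
  (v10,v12,v11) [+-+] → (-1.39696, -1.2479, -1.105)–(-1.39696, -1.2479, -0.932877)  len=0.1721
  (v11,v12,v13) [+--] → (-1.39696, -1.2479, -0.932877)–(-1.39696, -1.2479, 1.105)  len=2.0379
  (v11,v13,v3) [+-+] → (-1.39696, -1.2479, 1.105)–(-1.2479, -1.2479, 1.19106)  len=0.1721
  (v12,v0,v14) [-+-] → (-1.2479, -1.2479, -1.19106)–(0, -1.2479, -1.48952)  len=1.2831
  (v13,v15,v3) [--+] → (0, -1.2479, 1.48952)–(-1.2479, -1.2479, 1.19106)  len=1.2831
  (v14,v0,v16) [-+-] → (0, -1.2479, -1.48952)–(1.2479, -1.2479, -1.19106)  len=1.2831
  (v15,v17,v3) [--+] → (1.2479, -1.2479, 1.19106)–(0, -1.2479, 1.48952)  len=1.2831
  (v16,v0,v1) [-++] → (1.2479, -1.2479, -1.19106)–(1.39696, -1.2479, -1.105)  len=0.1721
  (v16,v1,v17) [-+-] → (1.39696, -1.2479, -1.105)–(1.39696, -1.2479, 0.932877)  len=2.0379
  (v17,v1,v2) [-++] → (1.39696, -1.2479, 0.932877)–(1.39696, -1.2479, 1.105)  len=0.1721
  (v17,v2,v3) [-++] → (1.39696, -1.2479, 1.105)–(1.2479, -1.2479, 1.19106)  len=0.1721

Chained into 1 loop(s):
  loop 1: 12 segments, perimeter = 10.2409
Total perimeter = 10.241

loops=1 perimeter=10.241


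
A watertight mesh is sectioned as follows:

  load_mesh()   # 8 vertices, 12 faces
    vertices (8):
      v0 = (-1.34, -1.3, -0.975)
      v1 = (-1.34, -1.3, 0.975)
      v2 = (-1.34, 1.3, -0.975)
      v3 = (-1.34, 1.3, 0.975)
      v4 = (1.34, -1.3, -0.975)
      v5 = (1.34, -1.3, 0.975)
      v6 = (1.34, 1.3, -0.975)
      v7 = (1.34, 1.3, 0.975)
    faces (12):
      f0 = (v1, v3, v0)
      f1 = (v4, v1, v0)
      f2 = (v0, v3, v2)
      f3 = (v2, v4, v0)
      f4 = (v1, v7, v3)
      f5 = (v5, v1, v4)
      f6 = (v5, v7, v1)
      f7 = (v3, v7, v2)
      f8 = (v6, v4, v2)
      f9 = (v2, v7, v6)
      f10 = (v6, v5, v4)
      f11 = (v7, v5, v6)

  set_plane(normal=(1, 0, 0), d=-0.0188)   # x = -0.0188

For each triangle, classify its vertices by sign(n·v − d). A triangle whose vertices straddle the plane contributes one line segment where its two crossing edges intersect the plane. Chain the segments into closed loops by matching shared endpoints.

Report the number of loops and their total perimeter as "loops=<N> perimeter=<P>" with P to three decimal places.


Straddling triangles (8 of 12):
  (v4,v1,v0) [+--] → (-0.0188, -1.3, 0.0136791)–(-0.0188, -1.3, -0.975)  len=0.9887
  (v2,v4,v0) [-+-] → (-0.0188, 0.0182388, -0.975)–(-0.0188, -1.3, -0.975)  len=1.3182
  (v1,v7,v3) [-+-] → (-0.0188, -0.0182388, 0.975)–(-0.0188, 1.3, 0.975)  len=1.3182
  (v5,v1,v4) [+-+] → (-0.0188, -1.3, 0.975)–(-0.0188, -1.3, 0.0136791)  len=0.9613
  (v5,v7,v1) [++-] → (-0.0188, -0.0182388, 0.975)–(-0.0188, -1.3, 0.975)  len=1.2818
  (v3,v7,v2) [-+-] → (-0.0188, 1.3, 0.975)–(-0.0188, 1.3, -0.0136791)  len=0.9887
  (v6,v4,v2) [++-] → (-0.0188, 0.0182388, -0.975)–(-0.0188, 1.3, -0.975)  len=1.2818
  (v2,v7,v6) [-++] → (-0.0188, 1.3, -0.0136791)–(-0.0188, 1.3, -0.975)  len=0.9613

Chained into 1 loop(s):
  loop 1: 8 segments, perimeter = 9.1000
Total perimeter = 9.100

loops=1 perimeter=9.100


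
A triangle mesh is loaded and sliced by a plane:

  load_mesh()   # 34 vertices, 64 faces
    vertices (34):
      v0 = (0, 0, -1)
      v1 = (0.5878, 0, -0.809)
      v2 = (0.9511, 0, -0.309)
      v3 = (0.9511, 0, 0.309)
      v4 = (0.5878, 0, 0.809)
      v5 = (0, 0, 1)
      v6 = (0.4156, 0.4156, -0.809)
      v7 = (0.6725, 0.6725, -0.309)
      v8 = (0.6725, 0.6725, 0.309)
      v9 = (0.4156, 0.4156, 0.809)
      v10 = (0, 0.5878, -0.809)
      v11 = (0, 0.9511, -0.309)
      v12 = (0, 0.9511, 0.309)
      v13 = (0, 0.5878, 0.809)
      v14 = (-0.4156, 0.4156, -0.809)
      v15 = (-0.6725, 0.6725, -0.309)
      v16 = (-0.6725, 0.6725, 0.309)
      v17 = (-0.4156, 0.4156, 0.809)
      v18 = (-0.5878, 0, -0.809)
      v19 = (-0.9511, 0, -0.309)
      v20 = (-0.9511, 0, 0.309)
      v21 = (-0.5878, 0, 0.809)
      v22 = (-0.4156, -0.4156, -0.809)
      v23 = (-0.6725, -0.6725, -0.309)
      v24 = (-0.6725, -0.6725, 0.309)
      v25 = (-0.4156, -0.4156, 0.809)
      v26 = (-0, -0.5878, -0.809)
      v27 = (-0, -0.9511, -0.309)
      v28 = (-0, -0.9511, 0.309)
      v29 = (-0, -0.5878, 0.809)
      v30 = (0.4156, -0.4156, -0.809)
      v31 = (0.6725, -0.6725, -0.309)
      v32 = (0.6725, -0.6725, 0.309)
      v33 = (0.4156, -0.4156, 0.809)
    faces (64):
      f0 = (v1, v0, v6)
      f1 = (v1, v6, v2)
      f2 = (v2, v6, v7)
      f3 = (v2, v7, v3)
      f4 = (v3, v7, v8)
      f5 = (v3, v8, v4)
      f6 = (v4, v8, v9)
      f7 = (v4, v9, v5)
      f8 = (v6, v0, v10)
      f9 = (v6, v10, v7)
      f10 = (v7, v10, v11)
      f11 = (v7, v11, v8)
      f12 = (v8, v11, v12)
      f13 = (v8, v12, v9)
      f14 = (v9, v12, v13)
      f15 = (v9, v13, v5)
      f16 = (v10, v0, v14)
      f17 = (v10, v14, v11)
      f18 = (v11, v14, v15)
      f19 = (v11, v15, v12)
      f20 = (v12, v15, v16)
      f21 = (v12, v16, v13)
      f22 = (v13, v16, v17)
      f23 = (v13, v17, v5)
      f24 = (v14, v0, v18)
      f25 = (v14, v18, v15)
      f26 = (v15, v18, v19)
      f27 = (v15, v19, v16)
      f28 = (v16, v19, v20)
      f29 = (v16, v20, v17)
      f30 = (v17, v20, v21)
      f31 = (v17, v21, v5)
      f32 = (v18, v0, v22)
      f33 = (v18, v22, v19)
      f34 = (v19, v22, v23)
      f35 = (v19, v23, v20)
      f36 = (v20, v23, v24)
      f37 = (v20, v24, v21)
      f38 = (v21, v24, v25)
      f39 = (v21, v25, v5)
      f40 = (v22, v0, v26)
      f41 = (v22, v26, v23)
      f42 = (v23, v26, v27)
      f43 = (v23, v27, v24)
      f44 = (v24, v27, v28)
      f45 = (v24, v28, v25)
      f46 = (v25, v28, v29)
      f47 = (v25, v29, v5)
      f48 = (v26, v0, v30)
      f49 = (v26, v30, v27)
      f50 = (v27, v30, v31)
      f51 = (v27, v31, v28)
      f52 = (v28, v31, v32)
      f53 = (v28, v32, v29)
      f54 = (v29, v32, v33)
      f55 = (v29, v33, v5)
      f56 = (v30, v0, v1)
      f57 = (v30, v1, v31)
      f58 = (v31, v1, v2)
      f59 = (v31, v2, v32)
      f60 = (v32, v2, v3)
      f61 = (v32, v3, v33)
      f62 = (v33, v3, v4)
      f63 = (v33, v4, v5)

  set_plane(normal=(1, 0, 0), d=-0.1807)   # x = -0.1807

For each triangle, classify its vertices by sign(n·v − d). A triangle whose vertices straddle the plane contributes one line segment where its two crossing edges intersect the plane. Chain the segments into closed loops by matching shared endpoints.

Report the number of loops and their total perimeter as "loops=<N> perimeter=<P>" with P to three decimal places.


Straddling triangles (20 of 64):
  (v10,v0,v14) [++-] → (-0.1807, 0.1807, -0.916955)–(-0.1807, 0.512929, -0.809)  len=0.3493
  (v10,v14,v11) [+-+] → (-0.1807, 0.512929, -0.809)–(-0.1807, 0.718268, -0.526397)  len=0.3493
  (v11,v14,v15) [+--] → (-0.1807, 0.718268, -0.526397)–(-0.1807, 0.87624, -0.309)  len=0.2687
  (v11,v15,v12) [+-+] → (-0.1807, 0.87624, -0.309)–(-0.1807, 0.87624, 0.142944)  len=0.4519
  (v12,v15,v16) [+--] → (-0.1807, 0.87624, 0.142944)–(-0.1807, 0.87624, 0.309)  len=0.1661
  (v12,v16,v13) [+-+] → (-0.1807, 0.87624, 0.309)–(-0.1807, 0.610559, 0.674651)  len=0.4520
  (v13,v16,v17) [+--] → (-0.1807, 0.610559, 0.674651)–(-0.1807, 0.512929, 0.809)  len=0.1661
  (v13,v17,v5) [+-+] → (-0.1807, 0.512929, 0.809)–(-0.1807, 0.1807, 0.916955)  len=0.3493
  (v14,v0,v18) [-+-] → (-0.1807, 0.1807, -0.916955)–(-0.1807, 0, -0.941283)  len=0.1823
  (v17,v21,v5) [--+] → (-0.1807, 0, 0.941283)–(-0.1807, 0.1807, 0.916955)  len=0.1823
  (v18,v0,v22) [-+-] → (-0.1807, 0, -0.941283)–(-0.1807, -0.1807, -0.916955)  len=0.1823
  (v21,v25,v5) [--+] → (-0.1807, -0.1807, 0.916955)–(-0.1807, 0, 0.941283)  len=0.1823
  (v22,v0,v26) [-++] → (-0.1807, -0.1807, -0.916955)–(-0.1807, -0.512929, -0.809)  len=0.3493
  (v22,v26,v23) [-+-] → (-0.1807, -0.512929, -0.809)–(-0.1807, -0.610559, -0.674651)  len=0.1661
  (v23,v26,v27) [-++] → (-0.1807, -0.610559, -0.674651)–(-0.1807, -0.87624, -0.309)  len=0.4520
  (v23,v27,v24) [-+-] → (-0.1807, -0.87624, -0.309)–(-0.1807, -0.87624, -0.142944)  len=0.1661
  (v24,v27,v28) [-++] → (-0.1807, -0.87624, -0.142944)–(-0.1807, -0.87624, 0.309)  len=0.4519
  (v24,v28,v25) [-+-] → (-0.1807, -0.87624, 0.309)–(-0.1807, -0.718268, 0.526397)  len=0.2687
  (v25,v28,v29) [-++] → (-0.1807, -0.718268, 0.526397)–(-0.1807, -0.512929, 0.809)  len=0.3493
  (v25,v29,v5) [-++] → (-0.1807, -0.512929, 0.809)–(-0.1807, -0.1807, 0.916955)  len=0.3493

Chained into 1 loop(s):
  loop 1: 20 segments, perimeter = 5.8349
Total perimeter = 5.835

loops=1 perimeter=5.835


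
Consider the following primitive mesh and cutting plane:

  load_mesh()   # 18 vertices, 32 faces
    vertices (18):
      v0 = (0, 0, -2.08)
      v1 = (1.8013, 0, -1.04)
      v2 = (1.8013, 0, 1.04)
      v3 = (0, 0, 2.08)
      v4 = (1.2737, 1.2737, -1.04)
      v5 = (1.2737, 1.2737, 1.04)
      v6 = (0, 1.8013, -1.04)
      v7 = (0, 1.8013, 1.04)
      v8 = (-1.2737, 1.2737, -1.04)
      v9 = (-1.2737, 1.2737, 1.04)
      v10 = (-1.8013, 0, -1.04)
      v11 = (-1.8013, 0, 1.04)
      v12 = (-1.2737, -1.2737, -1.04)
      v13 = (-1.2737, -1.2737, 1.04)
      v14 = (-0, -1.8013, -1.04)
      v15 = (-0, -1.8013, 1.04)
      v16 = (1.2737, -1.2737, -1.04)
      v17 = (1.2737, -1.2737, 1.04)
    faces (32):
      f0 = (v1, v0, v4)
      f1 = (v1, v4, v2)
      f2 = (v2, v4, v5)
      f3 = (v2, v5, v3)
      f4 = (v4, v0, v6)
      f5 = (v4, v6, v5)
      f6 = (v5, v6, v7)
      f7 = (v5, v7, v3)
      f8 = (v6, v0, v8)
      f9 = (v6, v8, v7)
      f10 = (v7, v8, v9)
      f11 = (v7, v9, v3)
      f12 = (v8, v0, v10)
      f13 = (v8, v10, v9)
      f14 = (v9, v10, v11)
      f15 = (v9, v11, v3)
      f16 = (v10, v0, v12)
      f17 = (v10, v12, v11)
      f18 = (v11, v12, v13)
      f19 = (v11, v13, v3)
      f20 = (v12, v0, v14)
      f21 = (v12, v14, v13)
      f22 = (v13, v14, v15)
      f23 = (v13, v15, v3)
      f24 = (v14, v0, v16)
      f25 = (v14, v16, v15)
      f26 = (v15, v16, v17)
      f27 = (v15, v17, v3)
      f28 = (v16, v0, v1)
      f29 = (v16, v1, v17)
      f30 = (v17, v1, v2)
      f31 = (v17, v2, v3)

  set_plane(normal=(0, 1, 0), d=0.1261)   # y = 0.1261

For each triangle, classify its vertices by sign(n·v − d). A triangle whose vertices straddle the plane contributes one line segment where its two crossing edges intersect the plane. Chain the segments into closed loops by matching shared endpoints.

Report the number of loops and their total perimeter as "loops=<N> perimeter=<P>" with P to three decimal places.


loops=1 perimeter=12.175

Straddling triangles (12 of 32):
  (v1,v0,v4) [--+] → (0.1261, 0.1261, -1.97704)–(1.74907, 0.1261, -1.04)  len=1.8740
  (v1,v4,v2) [-+-] → (1.74907, 0.1261, -1.04)–(1.74907, 0.1261, 0.834074)  len=1.8741
  (v2,v4,v5) [-++] → (1.74907, 0.1261, 0.834074)–(1.74907, 0.1261, 1.04)  len=0.2059
  (v2,v5,v3) [-+-] → (1.74907, 0.1261, 1.04)–(0.1261, 0.1261, 1.97704)  len=1.8740
  (v4,v0,v6) [+-+] → (0.1261, 0.1261, -1.97704)–(0, 0.1261, -2.00719)  len=0.1297
  (v5,v7,v3) [++-] → (0, 0.1261, 2.00719)–(0.1261, 0.1261, 1.97704)  len=0.1297
  (v6,v0,v8) [+-+] → (0, 0.1261, -2.00719)–(-0.1261, 0.1261, -1.97704)  len=0.1297
  (v7,v9,v3) [++-] → (-0.1261, 0.1261, 1.97704)–(0, 0.1261, 2.00719)  len=0.1297
  (v8,v0,v10) [+--] → (-0.1261, 0.1261, -1.97704)–(-1.74907, 0.1261, -1.04)  len=1.8740
  (v8,v10,v9) [+-+] → (-1.74907, 0.1261, -1.04)–(-1.74907, 0.1261, -0.834074)  len=0.2059
  (v9,v10,v11) [+--] → (-1.74907, 0.1261, -0.834074)–(-1.74907, 0.1261, 1.04)  len=1.8741
  (v9,v11,v3) [+--] → (-1.74907, 0.1261, 1.04)–(-0.1261, 0.1261, 1.97704)  len=1.8740

Chained into 1 loop(s):
  loop 1: 12 segments, perimeter = 12.1748
Total perimeter = 12.175


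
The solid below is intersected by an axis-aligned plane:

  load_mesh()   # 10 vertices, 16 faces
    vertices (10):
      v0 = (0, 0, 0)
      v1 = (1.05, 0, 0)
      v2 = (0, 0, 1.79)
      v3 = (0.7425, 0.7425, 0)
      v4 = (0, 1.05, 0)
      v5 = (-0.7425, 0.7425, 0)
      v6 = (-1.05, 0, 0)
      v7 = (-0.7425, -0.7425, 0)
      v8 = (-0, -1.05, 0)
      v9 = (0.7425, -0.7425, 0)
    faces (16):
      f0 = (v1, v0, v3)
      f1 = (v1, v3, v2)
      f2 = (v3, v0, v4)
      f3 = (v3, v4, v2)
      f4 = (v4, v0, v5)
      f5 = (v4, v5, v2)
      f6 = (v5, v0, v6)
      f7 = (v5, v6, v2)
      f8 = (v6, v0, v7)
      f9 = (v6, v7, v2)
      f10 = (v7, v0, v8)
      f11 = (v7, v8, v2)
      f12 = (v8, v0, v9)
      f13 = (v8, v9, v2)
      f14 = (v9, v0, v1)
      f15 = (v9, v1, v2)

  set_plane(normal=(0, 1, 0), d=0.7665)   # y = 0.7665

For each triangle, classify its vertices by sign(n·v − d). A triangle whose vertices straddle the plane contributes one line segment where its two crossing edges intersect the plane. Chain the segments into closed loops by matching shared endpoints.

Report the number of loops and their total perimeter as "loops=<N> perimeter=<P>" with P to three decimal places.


loops=1 perimeter=3.045

Straddling triangles (4 of 16):
  (v3,v0,v4) [--+] → (0, 0.7665, 0)–(0.684549, 0.7665, 0)  len=0.6845
  (v3,v4,v2) [-+-] → (0.684549, 0.7665, 0)–(0, 0.7665, 0.4833)  len=0.8380
  (v4,v0,v5) [+--] → (0, 0.7665, 0)–(-0.684549, 0.7665, 0)  len=0.6845
  (v4,v5,v2) [+--] → (-0.684549, 0.7665, 0)–(0, 0.7665, 0.4833)  len=0.8380

Chained into 1 loop(s):
  loop 1: 4 segments, perimeter = 3.0450
Total perimeter = 3.045


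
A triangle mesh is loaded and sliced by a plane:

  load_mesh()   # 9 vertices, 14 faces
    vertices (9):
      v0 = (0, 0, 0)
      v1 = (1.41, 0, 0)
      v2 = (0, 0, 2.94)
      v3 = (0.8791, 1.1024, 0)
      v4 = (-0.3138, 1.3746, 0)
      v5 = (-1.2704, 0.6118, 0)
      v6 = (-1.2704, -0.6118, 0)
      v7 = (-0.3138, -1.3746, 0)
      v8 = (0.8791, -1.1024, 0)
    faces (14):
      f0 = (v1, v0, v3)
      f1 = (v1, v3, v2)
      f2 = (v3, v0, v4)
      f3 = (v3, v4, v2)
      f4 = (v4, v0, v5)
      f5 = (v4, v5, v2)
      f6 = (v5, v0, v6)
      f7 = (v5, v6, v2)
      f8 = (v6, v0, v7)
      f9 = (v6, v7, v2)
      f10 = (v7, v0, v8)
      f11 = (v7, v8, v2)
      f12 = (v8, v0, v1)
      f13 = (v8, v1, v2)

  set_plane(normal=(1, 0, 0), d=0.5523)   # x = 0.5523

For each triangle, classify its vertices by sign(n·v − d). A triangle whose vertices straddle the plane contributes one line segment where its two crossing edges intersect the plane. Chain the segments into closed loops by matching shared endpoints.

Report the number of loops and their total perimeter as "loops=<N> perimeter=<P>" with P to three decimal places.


Straddling triangles (8 of 14):
  (v1,v0,v3) [+-+] → (0.5523, 0, 0)–(0.5523, 0.69259, 0)  len=0.6926
  (v1,v3,v2) [++-] → (0.5523, 0.69259, 1.09293)–(0.5523, 0, 1.7884)  len=0.9815
  (v3,v0,v4) [+--] → (0.5523, 0.69259, 0)–(0.5523, 1.17697, 0)  len=0.4844
  (v3,v4,v2) [+--] → (0.5523, 1.17697, 0)–(0.5523, 0.69259, 1.09293)  len=1.1955
  (v7,v0,v8) [--+] → (0.5523, -0.69259, 0)–(0.5523, -1.17697, 0)  len=0.4844
  (v7,v8,v2) [-+-] → (0.5523, -1.17697, 0)–(0.5523, -0.69259, 1.09293)  len=1.1955
  (v8,v0,v1) [+-+] → (0.5523, -0.69259, 0)–(0.5523, 0, 0)  len=0.6926
  (v8,v1,v2) [++-] → (0.5523, 0, 1.7884)–(0.5523, -0.69259, 1.09293)  len=0.9815

Chained into 1 loop(s):
  loop 1: 8 segments, perimeter = 6.7079
Total perimeter = 6.708

loops=1 perimeter=6.708


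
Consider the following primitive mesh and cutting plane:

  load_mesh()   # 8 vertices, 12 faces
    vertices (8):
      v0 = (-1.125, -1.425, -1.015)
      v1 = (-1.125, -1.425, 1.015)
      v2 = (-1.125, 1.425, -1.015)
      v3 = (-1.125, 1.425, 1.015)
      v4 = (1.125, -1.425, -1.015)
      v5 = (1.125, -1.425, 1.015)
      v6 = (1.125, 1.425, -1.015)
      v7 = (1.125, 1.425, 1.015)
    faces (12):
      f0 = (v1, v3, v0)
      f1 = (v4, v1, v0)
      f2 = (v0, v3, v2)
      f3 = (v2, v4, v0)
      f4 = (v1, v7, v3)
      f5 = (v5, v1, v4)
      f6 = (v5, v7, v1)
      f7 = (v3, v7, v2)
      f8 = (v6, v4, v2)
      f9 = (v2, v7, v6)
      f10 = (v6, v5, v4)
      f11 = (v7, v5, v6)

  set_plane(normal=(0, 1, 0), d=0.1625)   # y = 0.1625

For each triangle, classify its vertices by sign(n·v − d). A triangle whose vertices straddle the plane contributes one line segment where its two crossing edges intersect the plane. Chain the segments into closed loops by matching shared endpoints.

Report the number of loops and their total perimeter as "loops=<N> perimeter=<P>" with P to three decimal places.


Straddling triangles (8 of 12):
  (v1,v3,v0) [-+-] → (-1.125, 0.1625, 1.015)–(-1.125, 0.1625, 0.115746)  len=0.8993
  (v0,v3,v2) [-++] → (-1.125, 0.1625, 0.115746)–(-1.125, 0.1625, -1.015)  len=1.1307
  (v2,v4,v0) [+--] → (-0.128289, 0.1625, -1.015)–(-1.125, 0.1625, -1.015)  len=0.9967
  (v1,v7,v3) [-++] → (0.128289, 0.1625, 1.015)–(-1.125, 0.1625, 1.015)  len=1.2533
  (v5,v7,v1) [-+-] → (1.125, 0.1625, 1.015)–(0.128289, 0.1625, 1.015)  len=0.9967
  (v6,v4,v2) [+-+] → (1.125, 0.1625, -1.015)–(-0.128289, 0.1625, -1.015)  len=1.2533
  (v6,v5,v4) [+--] → (1.125, 0.1625, -0.115746)–(1.125, 0.1625, -1.015)  len=0.8993
  (v7,v5,v6) [+-+] → (1.125, 0.1625, 1.015)–(1.125, 0.1625, -0.115746)  len=1.1307

Chained into 1 loop(s):
  loop 1: 8 segments, perimeter = 8.5600
Total perimeter = 8.560

loops=1 perimeter=8.560


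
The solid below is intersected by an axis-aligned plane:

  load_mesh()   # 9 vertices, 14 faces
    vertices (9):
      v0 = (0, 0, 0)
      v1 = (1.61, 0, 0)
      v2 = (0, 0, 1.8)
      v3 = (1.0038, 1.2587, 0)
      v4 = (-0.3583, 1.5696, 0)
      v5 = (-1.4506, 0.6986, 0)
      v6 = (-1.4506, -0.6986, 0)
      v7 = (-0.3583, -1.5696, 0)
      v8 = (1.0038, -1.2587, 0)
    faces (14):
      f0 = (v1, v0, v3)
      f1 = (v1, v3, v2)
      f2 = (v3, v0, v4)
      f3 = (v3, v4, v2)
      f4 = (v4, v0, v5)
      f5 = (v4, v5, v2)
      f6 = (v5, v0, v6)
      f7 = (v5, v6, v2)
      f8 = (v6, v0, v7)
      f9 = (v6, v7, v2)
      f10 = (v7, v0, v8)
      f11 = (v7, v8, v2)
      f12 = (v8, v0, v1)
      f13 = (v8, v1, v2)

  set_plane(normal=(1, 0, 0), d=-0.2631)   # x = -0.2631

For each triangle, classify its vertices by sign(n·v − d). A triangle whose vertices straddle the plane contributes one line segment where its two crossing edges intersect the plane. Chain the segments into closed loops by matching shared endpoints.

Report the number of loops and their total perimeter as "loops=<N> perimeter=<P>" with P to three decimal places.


Straddling triangles (10 of 14):
  (v3,v0,v4) [++-] → (-0.2631, 1.15256, 0)–(-0.2631, 1.54787, 0)  len=0.3953
  (v3,v4,v2) [+-+] → (-0.2631, 1.54787, 0)–(-0.2631, 1.15256, 0.478258)  len=0.6205
  (v4,v0,v5) [-+-] → (-0.2631, 1.15256, 0)–(-0.2631, 0.126707, 0)  len=1.0259
  (v4,v5,v2) [--+] → (-0.2631, 0.126707, 1.47353)–(-0.2631, 1.15256, 0.478258)  len=1.4293
  (v5,v0,v6) [-+-] → (-0.2631, 0.126707, 0)–(-0.2631, -0.126707, 0)  len=0.2534
  (v5,v6,v2) [--+] → (-0.2631, -0.126707, 1.47353)–(-0.2631, 0.126707, 1.47353)  len=0.2534
  (v6,v0,v7) [-+-] → (-0.2631, -0.126707, 0)–(-0.2631, -1.15256, 0)  len=1.0259
  (v6,v7,v2) [--+] → (-0.2631, -1.15256, 0.478258)–(-0.2631, -0.126707, 1.47353)  len=1.4293
  (v7,v0,v8) [-++] → (-0.2631, -1.15256, 0)–(-0.2631, -1.54787, 0)  len=0.3953
  (v7,v8,v2) [-++] → (-0.2631, -1.54787, 0)–(-0.2631, -1.15256, 0.478258)  len=0.6205

Chained into 1 loop(s):
  loop 1: 10 segments, perimeter = 7.4488
Total perimeter = 7.449

loops=1 perimeter=7.449


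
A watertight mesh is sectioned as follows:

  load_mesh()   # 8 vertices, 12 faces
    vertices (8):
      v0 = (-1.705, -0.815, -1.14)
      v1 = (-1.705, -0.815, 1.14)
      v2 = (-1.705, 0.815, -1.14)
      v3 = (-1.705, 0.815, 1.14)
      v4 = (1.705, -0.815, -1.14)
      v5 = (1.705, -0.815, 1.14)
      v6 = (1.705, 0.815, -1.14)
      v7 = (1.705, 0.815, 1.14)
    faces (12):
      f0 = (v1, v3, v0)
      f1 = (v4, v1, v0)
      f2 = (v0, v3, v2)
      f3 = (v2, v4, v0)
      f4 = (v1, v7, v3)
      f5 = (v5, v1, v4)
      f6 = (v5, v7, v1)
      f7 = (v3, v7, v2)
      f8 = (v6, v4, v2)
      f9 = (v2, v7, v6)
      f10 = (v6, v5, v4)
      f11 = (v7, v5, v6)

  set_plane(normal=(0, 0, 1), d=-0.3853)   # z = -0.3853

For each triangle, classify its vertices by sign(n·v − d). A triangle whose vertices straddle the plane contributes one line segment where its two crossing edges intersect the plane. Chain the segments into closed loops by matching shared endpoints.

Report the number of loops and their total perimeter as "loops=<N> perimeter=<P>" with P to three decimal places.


Straddling triangles (8 of 12):
  (v1,v3,v0) [++-] → (-1.705, -0.275456, -0.3853)–(-1.705, -0.815, -0.3853)  len=0.5395
  (v4,v1,v0) [-+-] → (0.57626, -0.815, -0.3853)–(-1.705, -0.815, -0.3853)  len=2.2813
  (v0,v3,v2) [-+-] → (-1.705, -0.275456, -0.3853)–(-1.705, 0.815, -0.3853)  len=1.0905
  (v5,v1,v4) [++-] → (0.57626, -0.815, -0.3853)–(1.705, -0.815, -0.3853)  len=1.1287
  (v3,v7,v2) [++-] → (-0.57626, 0.815, -0.3853)–(-1.705, 0.815, -0.3853)  len=1.1287
  (v2,v7,v6) [-+-] → (-0.57626, 0.815, -0.3853)–(1.705, 0.815, -0.3853)  len=2.2813
  (v6,v5,v4) [-+-] → (1.705, 0.275456, -0.3853)–(1.705, -0.815, -0.3853)  len=1.0905
  (v7,v5,v6) [++-] → (1.705, 0.275456, -0.3853)–(1.705, 0.815, -0.3853)  len=0.5395

Chained into 1 loop(s):
  loop 1: 8 segments, perimeter = 10.0800
Total perimeter = 10.080

loops=1 perimeter=10.080


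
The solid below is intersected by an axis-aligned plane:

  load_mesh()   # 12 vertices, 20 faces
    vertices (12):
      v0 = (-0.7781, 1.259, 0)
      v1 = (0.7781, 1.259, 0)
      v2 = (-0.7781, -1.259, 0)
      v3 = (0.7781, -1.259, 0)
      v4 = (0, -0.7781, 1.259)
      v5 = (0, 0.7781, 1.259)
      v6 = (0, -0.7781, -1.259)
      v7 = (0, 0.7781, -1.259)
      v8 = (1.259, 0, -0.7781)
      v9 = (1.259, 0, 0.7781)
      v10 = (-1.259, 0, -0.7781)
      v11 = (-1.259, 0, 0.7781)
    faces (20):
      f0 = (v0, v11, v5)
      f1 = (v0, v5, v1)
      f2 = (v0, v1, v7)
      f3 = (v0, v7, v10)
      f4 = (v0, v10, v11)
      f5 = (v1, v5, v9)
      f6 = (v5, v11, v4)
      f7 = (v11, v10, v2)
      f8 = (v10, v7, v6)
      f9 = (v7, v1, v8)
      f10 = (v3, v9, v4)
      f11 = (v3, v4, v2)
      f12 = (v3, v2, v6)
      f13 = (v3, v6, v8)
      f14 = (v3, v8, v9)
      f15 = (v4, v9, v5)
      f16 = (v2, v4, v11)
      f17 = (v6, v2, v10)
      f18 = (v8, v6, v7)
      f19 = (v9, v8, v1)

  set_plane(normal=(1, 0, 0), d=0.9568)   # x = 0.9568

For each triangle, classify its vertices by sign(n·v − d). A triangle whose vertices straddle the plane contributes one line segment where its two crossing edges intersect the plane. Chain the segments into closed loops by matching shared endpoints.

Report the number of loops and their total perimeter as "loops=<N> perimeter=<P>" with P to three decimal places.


Straddling triangles (8 of 20):
  (v1,v5,v9) [--+] → (0.9568, 0.186769, 0.893531)–(0.9568, 0.791162, 0.289138)  len=0.8547
  (v7,v1,v8) [--+] → (0.9568, 0.791162, -0.289138)–(0.9568, 0.186769, -0.893531)  len=0.8547
  (v3,v9,v4) [-+-] → (0.9568, -0.791162, 0.289138)–(0.9568, -0.186769, 0.893531)  len=0.8547
  (v3,v6,v8) [--+] → (0.9568, -0.186769, -0.893531)–(0.9568, -0.791162, -0.289138)  len=0.8547
  (v3,v8,v9) [-++] → (0.9568, -0.791162, -0.289138)–(0.9568, -0.791162, 0.289138)  len=0.5783
  (v4,v9,v5) [-+-] → (0.9568, -0.186769, 0.893531)–(0.9568, 0.186769, 0.893531)  len=0.3735
  (v8,v6,v7) [+--] → (0.9568, -0.186769, -0.893531)–(0.9568, 0.186769, -0.893531)  len=0.3735
  (v9,v8,v1) [++-] → (0.9568, 0.791162, -0.289138)–(0.9568, 0.791162, 0.289138)  len=0.5783

Chained into 1 loop(s):
  loop 1: 8 segments, perimeter = 5.3226
Total perimeter = 5.323

loops=1 perimeter=5.323


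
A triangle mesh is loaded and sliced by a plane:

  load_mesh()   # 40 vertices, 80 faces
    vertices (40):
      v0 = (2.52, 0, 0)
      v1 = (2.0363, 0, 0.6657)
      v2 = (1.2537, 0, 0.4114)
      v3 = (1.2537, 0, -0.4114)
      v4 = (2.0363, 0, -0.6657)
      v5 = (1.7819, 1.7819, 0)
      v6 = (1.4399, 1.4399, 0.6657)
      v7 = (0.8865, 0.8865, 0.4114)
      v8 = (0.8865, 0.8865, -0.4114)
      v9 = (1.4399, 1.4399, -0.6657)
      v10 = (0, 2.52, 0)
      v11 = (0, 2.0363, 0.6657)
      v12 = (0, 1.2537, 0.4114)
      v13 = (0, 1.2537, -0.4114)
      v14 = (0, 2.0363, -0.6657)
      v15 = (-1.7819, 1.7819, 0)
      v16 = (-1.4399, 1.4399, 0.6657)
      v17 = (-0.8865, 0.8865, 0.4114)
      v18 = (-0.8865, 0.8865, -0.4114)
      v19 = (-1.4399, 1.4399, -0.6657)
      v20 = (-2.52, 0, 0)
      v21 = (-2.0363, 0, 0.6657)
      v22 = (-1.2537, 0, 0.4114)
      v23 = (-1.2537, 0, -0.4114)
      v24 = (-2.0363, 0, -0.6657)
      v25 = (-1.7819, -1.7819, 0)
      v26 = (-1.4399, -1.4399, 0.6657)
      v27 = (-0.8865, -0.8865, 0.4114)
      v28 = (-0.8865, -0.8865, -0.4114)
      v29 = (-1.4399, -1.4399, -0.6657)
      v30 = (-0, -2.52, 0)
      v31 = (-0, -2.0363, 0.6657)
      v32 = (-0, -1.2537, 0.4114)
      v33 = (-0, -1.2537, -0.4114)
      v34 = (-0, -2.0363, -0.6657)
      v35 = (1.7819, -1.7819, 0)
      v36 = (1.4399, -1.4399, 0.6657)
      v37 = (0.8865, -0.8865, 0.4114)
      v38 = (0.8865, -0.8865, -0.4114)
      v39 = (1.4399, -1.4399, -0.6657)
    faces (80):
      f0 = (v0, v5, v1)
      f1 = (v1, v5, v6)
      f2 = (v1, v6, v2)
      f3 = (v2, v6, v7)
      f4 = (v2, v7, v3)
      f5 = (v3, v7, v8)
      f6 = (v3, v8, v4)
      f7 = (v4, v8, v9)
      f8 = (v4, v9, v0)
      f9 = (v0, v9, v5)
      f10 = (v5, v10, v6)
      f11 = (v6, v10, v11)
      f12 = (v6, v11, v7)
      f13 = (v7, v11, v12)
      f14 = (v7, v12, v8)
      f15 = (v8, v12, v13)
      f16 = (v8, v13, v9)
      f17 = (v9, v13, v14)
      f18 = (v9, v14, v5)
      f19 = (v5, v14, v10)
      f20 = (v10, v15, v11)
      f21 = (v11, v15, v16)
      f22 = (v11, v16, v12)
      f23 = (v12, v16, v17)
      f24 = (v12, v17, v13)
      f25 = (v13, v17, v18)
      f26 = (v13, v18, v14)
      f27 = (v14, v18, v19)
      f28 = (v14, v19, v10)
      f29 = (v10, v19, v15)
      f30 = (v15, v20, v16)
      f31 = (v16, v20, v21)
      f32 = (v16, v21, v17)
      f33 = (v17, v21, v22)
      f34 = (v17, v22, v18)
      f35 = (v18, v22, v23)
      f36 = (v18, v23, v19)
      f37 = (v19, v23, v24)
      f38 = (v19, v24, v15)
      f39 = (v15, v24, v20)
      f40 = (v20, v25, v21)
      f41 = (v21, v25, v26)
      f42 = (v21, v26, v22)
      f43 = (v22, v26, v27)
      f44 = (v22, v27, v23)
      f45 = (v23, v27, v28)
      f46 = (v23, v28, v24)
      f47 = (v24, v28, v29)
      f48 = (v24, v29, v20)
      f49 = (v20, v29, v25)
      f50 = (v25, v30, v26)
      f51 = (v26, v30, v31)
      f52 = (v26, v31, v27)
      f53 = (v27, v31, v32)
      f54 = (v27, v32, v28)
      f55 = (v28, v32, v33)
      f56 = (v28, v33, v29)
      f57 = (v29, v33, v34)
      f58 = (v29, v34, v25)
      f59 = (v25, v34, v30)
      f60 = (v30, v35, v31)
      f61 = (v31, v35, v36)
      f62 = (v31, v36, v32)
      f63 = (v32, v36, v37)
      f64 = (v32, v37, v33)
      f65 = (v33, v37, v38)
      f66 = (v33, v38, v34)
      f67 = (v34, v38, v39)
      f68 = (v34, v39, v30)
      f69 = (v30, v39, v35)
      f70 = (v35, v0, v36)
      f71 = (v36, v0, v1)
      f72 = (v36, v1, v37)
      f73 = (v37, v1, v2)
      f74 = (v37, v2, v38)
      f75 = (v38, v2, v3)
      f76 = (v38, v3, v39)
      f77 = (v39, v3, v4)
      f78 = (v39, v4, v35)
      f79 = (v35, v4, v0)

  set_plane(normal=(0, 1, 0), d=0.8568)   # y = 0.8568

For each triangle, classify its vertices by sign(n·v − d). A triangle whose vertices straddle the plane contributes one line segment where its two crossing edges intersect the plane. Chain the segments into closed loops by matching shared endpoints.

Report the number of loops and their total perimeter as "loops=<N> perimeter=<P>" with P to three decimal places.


Straddling triangles (20 of 80):
  (v0,v5,v1) [-+-] → (2.1651, 0.8568, 0)–(1.91398, 0.8568, 0.345608)  len=0.4272
  (v1,v5,v6) [-++] → (1.91398, 0.8568, 0.345608)–(1.68142, 0.8568, 0.6657)  len=0.3957
  (v1,v6,v2) [-+-] → (1.68142, 0.8568, 0.6657)–(1.3645, 0.8568, 0.562719)  len=0.3332
  (v2,v6,v7) [-++] → (1.3645, 0.8568, 0.562719)–(0.898802, 0.8568, 0.4114)  len=0.4897
  (v2,v7,v3) [-+-] → (0.898802, 0.8568, 0.4114)–(0.898802, 0.8568, 0.383834)  len=0.0276
  (v3,v7,v8) [-++] → (0.898802, 0.8568, 0.383834)–(0.898802, 0.8568, -0.4114)  len=0.7952
  (v3,v8,v4) [-+-] → (0.898802, 0.8568, -0.4114)–(0.925021, 0.8568, -0.41992)  len=0.0276
  (v4,v8,v9) [-++] → (0.925021, 0.8568, -0.41992)–(1.68142, 0.8568, -0.6657)  len=0.7953
  (v4,v9,v0) [-+-] → (1.68142, 0.8568, -0.6657)–(1.8773, 0.8568, -0.396119)  len=0.3332
  (v0,v9,v5) [-++] → (1.8773, 0.8568, -0.396119)–(2.1651, 0.8568, 0)  len=0.4896
  (v15,v20,v16) [+-+] → (-2.1651, 0.8568, 0)–(-1.8773, 0.8568, 0.396119)  len=0.4896
  (v16,v20,v21) [+--] → (-1.8773, 0.8568, 0.396119)–(-1.68142, 0.8568, 0.6657)  len=0.3332
  (v16,v21,v17) [+-+] → (-1.68142, 0.8568, 0.6657)–(-0.925021, 0.8568, 0.41992)  len=0.7953
  (v17,v21,v22) [+--] → (-0.925021, 0.8568, 0.41992)–(-0.898802, 0.8568, 0.4114)  len=0.0276
  (v17,v22,v18) [+-+] → (-0.898802, 0.8568, 0.4114)–(-0.898802, 0.8568, -0.383834)  len=0.7952
  (v18,v22,v23) [+--] → (-0.898802, 0.8568, -0.383834)–(-0.898802, 0.8568, -0.4114)  len=0.0276
  (v18,v23,v19) [+-+] → (-0.898802, 0.8568, -0.4114)–(-1.3645, 0.8568, -0.562719)  len=0.4897
  (v19,v23,v24) [+--] → (-1.3645, 0.8568, -0.562719)–(-1.68142, 0.8568, -0.6657)  len=0.3332
  (v19,v24,v15) [+-+] → (-1.68142, 0.8568, -0.6657)–(-1.91398, 0.8568, -0.345608)  len=0.3957
  (v15,v24,v20) [+--] → (-1.91398, 0.8568, -0.345608)–(-2.1651, 0.8568, 0)  len=0.4272

Chained into 2 loop(s):
  loop 1: 10 segments, perimeter = 4.1143
  loop 2: 10 segments, perimeter = 4.1143
Total perimeter = 8.229

loops=2 perimeter=8.229
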